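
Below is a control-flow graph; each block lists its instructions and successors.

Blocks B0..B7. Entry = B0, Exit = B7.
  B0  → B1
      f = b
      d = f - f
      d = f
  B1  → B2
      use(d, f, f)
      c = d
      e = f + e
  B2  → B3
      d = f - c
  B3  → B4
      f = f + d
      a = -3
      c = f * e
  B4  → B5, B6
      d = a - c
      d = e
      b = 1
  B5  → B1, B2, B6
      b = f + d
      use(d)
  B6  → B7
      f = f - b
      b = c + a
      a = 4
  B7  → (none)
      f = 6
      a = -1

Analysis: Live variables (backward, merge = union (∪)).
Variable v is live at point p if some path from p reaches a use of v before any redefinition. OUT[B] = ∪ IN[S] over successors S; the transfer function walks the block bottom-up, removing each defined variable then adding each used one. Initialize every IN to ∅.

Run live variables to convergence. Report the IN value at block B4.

Answer: {a, c, e, f}

Working:
Fixpoint table:
  B0:  IN={b, e}  OUT={d, e, f}
  B1:  IN={d, e, f}  OUT={c, e, f}
  B2:  IN={c, e, f}  OUT={d, e, f}
  B3:  IN={d, e, f}  OUT={a, c, e, f}
  B4:  IN={a, c, e, f}  OUT={a, b, c, d, e, f}
  B5:  IN={a, c, d, e, f}  OUT={a, b, c, d, e, f}
  B6:  IN={a, b, c, f}  OUT={}
  B7:  IN={}  OUT={}

Merge at B4: OUT[B4] = IN[B5] ⊔ IN[B6] = {a, b, c, d, e, f}
Applying B4's transfer function to that OUT value gives IN[B4] (row B4 above).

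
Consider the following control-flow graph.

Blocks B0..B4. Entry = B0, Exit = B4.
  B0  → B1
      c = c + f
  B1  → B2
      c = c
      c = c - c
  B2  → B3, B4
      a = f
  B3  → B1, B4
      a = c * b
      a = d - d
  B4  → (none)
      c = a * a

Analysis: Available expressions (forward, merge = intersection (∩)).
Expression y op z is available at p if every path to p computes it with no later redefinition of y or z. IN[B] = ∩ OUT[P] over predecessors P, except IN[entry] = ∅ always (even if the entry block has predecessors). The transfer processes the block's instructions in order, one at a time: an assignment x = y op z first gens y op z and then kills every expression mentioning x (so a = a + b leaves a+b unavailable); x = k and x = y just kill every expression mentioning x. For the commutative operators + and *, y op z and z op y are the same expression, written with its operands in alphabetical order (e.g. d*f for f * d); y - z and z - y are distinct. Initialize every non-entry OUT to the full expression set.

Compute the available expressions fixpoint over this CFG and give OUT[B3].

Per-block solution:
  B0:   IN={}   OUT={}
  B1:   IN={}   OUT={}
  B2:   IN={}   OUT={}
  B3:   IN={}   OUT={b*c, d-d}
  B4:   IN={}   OUT={a*a}

Merge at B3: IN[B3] = OUT[B2] = {}
Applying B3's transfer function to that IN value gives OUT[B3] (row B3 above).

Answer: {b*c, d-d}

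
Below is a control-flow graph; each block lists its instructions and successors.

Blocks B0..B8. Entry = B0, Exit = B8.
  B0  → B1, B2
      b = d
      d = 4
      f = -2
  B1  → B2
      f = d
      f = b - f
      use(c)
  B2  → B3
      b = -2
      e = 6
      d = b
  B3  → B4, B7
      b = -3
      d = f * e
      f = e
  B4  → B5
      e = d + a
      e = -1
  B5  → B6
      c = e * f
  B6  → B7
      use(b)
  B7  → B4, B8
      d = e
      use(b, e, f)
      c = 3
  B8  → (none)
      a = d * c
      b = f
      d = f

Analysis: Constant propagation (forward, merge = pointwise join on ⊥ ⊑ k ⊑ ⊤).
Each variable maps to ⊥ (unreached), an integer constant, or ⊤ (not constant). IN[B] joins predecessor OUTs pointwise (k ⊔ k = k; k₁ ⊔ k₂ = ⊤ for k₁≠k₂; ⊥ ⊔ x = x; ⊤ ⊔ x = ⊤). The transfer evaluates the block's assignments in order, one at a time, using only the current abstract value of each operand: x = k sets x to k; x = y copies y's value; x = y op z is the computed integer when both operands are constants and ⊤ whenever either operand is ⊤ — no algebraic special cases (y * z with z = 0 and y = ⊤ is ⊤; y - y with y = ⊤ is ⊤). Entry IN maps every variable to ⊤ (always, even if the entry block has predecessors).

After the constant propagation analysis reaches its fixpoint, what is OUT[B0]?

Answer: {a: ⊤, b: ⊤, c: ⊤, d: 4, e: ⊤, f: -2}

Working:
Converged values:
  B0:  IN=(all ⊤)  OUT={d:4, f:-2; rest ⊤}
  B1:  IN={d:4, f:-2; rest ⊤}  OUT={d:4; rest ⊤}
  B2:  IN={d:4; rest ⊤}  OUT={b:-2, d:-2, e:6; rest ⊤}
  B3:  IN={b:-2, d:-2, e:6; rest ⊤}  OUT={b:-3, e:6, f:6; rest ⊤}
  B4:  IN={b:-3, f:6; rest ⊤}  OUT={b:-3, e:-1, f:6; rest ⊤}
  B5:  IN={b:-3, e:-1, f:6; rest ⊤}  OUT={b:-3, c:-6, e:-1, f:6; rest ⊤}
  B6:  IN={b:-3, c:-6, e:-1, f:6; rest ⊤}  OUT={b:-3, c:-6, e:-1, f:6; rest ⊤}
  B7:  IN={b:-3, f:6; rest ⊤}  OUT={b:-3, c:3, f:6; rest ⊤}
  B8:  IN={b:-3, c:3, f:6; rest ⊤}  OUT={b:6, c:3, d:6, f:6; rest ⊤}

B0 is the boundary node: IN[B0] = {a: ⊤, b: ⊤, c: ⊤, d: ⊤, e: ⊤, f: ⊤}
Applying B0's transfer function to that IN value gives OUT[B0] (row B0 above).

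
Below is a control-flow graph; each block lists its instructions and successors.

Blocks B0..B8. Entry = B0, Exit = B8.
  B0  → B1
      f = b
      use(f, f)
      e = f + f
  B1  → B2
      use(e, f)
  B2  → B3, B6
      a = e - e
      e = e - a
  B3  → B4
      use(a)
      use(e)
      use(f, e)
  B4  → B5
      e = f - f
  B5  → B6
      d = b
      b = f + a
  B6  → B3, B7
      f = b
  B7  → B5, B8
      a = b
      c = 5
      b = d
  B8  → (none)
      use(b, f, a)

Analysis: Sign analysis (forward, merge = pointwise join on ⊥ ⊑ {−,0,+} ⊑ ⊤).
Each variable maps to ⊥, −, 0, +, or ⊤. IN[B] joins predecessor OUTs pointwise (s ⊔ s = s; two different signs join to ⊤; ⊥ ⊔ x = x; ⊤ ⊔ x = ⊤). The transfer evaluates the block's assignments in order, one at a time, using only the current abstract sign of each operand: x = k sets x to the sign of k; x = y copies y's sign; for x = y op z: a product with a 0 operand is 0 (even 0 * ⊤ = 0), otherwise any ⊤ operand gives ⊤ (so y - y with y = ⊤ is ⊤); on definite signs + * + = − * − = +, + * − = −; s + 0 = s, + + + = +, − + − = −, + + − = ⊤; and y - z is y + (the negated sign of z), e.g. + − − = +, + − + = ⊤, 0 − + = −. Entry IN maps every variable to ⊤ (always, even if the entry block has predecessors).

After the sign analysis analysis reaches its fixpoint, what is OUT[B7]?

Fixpoint table:
  B0: | IN=(all ⊤) | OUT=(all ⊤)
  B1: | IN=(all ⊤) | OUT=(all ⊤)
  B2: | IN=(all ⊤) | OUT=(all ⊤)
  B3: | IN=(all ⊤) | OUT=(all ⊤)
  B4: | IN=(all ⊤) | OUT=(all ⊤)
  B5: | IN=(all ⊤) | OUT=(all ⊤)
  B6: | IN=(all ⊤) | OUT=(all ⊤)
  B7: | IN=(all ⊤) | OUT={c:+; rest ⊤}
  B8: | IN={c:+; rest ⊤} | OUT={c:+; rest ⊤}

Merge at B7: IN[B7] = OUT[B6] = {a: ⊤, b: ⊤, c: ⊤, d: ⊤, e: ⊤, f: ⊤}
Applying B7's transfer function to that IN value gives OUT[B7] (row B7 above).

Answer: {a: ⊤, b: ⊤, c: +, d: ⊤, e: ⊤, f: ⊤}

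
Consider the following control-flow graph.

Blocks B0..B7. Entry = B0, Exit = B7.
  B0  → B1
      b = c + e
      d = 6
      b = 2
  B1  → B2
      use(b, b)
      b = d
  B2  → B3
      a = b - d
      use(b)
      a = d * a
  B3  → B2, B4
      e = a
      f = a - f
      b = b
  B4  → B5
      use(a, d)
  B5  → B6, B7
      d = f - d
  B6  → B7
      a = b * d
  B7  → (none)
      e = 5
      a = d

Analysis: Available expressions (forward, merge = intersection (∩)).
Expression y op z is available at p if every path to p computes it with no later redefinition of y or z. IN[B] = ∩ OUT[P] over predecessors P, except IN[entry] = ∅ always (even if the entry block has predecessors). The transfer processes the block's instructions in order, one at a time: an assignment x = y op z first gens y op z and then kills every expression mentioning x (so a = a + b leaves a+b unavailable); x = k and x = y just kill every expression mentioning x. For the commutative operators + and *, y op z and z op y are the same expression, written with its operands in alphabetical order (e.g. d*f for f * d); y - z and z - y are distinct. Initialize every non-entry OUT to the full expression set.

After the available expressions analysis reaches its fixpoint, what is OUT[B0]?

Answer: {c+e}

Working:
Per-block solution:
  B0:  IN={}  OUT={c+e}
  B1:  IN={c+e}  OUT={c+e}
  B2:  IN={}  OUT={b-d}
  B3:  IN={b-d}  OUT={}
  B4:  IN={}  OUT={}
  B5:  IN={}  OUT={}
  B6:  IN={}  OUT={b*d}
  B7:  IN={}  OUT={}

B0 is the boundary node: IN[B0] = {}
Applying B0's transfer function to that IN value gives OUT[B0] (row B0 above).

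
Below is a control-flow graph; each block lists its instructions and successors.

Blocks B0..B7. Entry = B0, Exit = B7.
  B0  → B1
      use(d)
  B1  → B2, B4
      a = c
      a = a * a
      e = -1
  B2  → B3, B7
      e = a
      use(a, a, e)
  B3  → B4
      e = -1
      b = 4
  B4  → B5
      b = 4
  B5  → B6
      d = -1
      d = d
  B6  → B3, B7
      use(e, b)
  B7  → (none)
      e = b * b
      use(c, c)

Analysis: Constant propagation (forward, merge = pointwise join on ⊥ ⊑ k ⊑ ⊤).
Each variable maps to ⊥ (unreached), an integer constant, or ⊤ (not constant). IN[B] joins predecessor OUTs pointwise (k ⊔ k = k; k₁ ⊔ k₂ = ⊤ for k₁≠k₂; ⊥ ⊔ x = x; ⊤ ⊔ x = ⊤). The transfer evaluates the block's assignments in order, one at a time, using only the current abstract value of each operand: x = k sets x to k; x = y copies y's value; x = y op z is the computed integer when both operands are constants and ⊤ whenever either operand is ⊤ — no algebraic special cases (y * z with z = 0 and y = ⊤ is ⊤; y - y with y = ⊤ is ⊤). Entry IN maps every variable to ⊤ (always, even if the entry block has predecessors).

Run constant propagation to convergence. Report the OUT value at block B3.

Per-block solution:
  B0: | IN=(all ⊤) | OUT=(all ⊤)
  B1: | IN=(all ⊤) | OUT={e:-1; rest ⊤}
  B2: | IN={e:-1; rest ⊤} | OUT=(all ⊤)
  B3: | IN=(all ⊤) | OUT={b:4, e:-1; rest ⊤}
  B4: | IN={e:-1; rest ⊤} | OUT={b:4, e:-1; rest ⊤}
  B5: | IN={b:4, e:-1; rest ⊤} | OUT={b:4, d:-1, e:-1; rest ⊤}
  B6: | IN={b:4, d:-1, e:-1; rest ⊤} | OUT={b:4, d:-1, e:-1; rest ⊤}
  B7: | IN=(all ⊤) | OUT=(all ⊤)

Merge at B3: IN[B3] = OUT[B2] ⊔ OUT[B6] = {a: ⊤, b: ⊤, c: ⊤, d: ⊤, e: ⊤, f: ⊤}
Applying B3's transfer function to that IN value gives OUT[B3] (row B3 above).

Answer: {a: ⊤, b: 4, c: ⊤, d: ⊤, e: -1, f: ⊤}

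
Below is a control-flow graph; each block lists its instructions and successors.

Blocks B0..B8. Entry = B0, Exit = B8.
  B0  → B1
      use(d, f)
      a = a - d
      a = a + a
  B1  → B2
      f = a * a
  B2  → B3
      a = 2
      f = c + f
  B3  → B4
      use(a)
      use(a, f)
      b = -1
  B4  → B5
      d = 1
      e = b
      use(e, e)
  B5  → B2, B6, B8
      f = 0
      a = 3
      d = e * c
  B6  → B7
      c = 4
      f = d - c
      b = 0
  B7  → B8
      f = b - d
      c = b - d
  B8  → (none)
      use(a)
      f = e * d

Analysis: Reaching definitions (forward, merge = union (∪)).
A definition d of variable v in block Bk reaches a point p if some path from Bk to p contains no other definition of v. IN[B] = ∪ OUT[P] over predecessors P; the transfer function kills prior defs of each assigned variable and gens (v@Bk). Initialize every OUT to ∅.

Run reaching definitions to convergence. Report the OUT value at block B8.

Per-block solution:
  B0:   IN={}   OUT={a@B0}
  B1:   IN={a@B0}   OUT={a@B0, f@B1}
  B2:   IN={a@B0, a@B5, b@B3, d@B5, e@B4, f@B1, f@B5}   OUT={a@B2, b@B3, d@B5, e@B4, f@B2}
  B3:   IN={a@B2, b@B3, d@B5, e@B4, f@B2}   OUT={a@B2, b@B3, d@B5, e@B4, f@B2}
  B4:   IN={a@B2, b@B3, d@B5, e@B4, f@B2}   OUT={a@B2, b@B3, d@B4, e@B4, f@B2}
  B5:   IN={a@B2, b@B3, d@B4, e@B4, f@B2}   OUT={a@B5, b@B3, d@B5, e@B4, f@B5}
  B6:   IN={a@B5, b@B3, d@B5, e@B4, f@B5}   OUT={a@B5, b@B6, c@B6, d@B5, e@B4, f@B6}
  B7:   IN={a@B5, b@B6, c@B6, d@B5, e@B4, f@B6}   OUT={a@B5, b@B6, c@B7, d@B5, e@B4, f@B7}
  B8:   IN={a@B5, b@B3, b@B6, c@B7, d@B5, e@B4, f@B5, f@B7}   OUT={a@B5, b@B3, b@B6, c@B7, d@B5, e@B4, f@B8}

Merge at B8: IN[B8] = OUT[B5] ⊔ OUT[B7] = {a@B5, b@B3, b@B6, c@B7, d@B5, e@B4, f@B5, f@B7}
Applying B8's transfer function to that IN value gives OUT[B8] (row B8 above).

Answer: {a@B5, b@B3, b@B6, c@B7, d@B5, e@B4, f@B8}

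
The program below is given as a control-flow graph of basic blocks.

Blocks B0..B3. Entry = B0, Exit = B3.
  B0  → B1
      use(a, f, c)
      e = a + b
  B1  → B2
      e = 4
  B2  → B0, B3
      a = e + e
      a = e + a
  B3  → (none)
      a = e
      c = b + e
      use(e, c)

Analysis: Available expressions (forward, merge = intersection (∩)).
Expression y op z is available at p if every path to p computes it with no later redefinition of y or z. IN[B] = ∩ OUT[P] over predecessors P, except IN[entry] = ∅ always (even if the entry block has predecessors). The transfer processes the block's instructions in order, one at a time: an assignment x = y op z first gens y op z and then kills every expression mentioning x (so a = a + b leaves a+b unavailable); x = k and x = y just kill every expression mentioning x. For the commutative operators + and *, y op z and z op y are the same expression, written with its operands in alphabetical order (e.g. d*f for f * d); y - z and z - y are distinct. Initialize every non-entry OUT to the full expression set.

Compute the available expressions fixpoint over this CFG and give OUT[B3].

Converged values:
  B0:  IN={}  OUT={a+b}
  B1:  IN={a+b}  OUT={a+b}
  B2:  IN={a+b}  OUT={e+e}
  B3:  IN={e+e}  OUT={b+e, e+e}

Merge at B3: IN[B3] = OUT[B2] = {e+e}
Applying B3's transfer function to that IN value gives OUT[B3] (row B3 above).

Answer: {b+e, e+e}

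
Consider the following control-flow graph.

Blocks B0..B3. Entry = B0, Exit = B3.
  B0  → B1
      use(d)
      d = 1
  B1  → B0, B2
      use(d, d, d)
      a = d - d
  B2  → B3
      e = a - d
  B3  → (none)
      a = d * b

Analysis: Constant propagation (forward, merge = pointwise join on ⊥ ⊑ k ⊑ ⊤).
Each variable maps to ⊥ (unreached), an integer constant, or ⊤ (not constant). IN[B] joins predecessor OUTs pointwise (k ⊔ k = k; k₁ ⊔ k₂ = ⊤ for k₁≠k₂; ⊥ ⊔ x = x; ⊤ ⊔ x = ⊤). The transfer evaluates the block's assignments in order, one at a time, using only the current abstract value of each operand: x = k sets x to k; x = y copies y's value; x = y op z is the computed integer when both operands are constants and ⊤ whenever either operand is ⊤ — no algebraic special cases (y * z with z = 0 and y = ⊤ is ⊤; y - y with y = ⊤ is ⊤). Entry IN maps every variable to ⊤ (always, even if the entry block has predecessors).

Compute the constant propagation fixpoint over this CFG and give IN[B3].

Per-block solution:
  B0:   IN=(all ⊤)   OUT={d:1; rest ⊤}
  B1:   IN={d:1; rest ⊤}   OUT={a:0, d:1; rest ⊤}
  B2:   IN={a:0, d:1; rest ⊤}   OUT={a:0, d:1, e:-1; rest ⊤}
  B3:   IN={a:0, d:1, e:-1; rest ⊤}   OUT={d:1, e:-1; rest ⊤}

Merge at B3: IN[B3] = OUT[B2] = {a: 0, b: ⊤, c: ⊤, d: 1, e: -1, f: ⊤}

Answer: {a: 0, b: ⊤, c: ⊤, d: 1, e: -1, f: ⊤}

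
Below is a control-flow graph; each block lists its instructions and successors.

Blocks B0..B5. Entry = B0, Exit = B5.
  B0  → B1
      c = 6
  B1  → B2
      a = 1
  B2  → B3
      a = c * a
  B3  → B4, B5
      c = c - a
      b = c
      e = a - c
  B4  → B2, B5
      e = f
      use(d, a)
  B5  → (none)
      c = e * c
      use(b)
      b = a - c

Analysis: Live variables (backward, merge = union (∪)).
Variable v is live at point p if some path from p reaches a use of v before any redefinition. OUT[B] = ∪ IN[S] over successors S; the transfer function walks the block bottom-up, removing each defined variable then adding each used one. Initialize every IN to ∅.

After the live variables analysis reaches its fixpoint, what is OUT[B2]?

Fixpoint table:
  B0:   IN={d, f}   OUT={c, d, f}
  B1:   IN={c, d, f}   OUT={a, c, d, f}
  B2:   IN={a, c, d, f}   OUT={a, c, d, f}
  B3:   IN={a, c, d, f}   OUT={a, b, c, d, e, f}
  B4:   IN={a, b, c, d, f}   OUT={a, b, c, d, e, f}
  B5:   IN={a, b, c, e}   OUT={}

Merge at B2: OUT[B2] = IN[B3] = {a, c, d, f}

Answer: {a, c, d, f}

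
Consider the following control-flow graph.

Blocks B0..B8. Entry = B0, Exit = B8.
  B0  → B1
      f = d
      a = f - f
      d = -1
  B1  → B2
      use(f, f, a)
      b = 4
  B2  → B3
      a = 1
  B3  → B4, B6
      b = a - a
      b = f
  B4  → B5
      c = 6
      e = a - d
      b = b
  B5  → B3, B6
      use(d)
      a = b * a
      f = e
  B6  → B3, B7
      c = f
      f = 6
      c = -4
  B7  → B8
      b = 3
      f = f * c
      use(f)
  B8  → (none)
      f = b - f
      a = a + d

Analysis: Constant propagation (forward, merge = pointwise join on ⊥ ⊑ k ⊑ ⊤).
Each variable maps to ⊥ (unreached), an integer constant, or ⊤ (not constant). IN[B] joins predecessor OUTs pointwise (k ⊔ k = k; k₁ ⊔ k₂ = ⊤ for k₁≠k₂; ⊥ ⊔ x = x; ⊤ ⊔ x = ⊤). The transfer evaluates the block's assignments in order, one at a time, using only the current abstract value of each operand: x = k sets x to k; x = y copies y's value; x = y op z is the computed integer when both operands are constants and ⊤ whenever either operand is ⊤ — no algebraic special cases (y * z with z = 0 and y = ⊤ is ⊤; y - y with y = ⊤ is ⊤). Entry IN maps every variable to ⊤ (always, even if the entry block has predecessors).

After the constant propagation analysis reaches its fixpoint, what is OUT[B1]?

Answer: {a: ⊤, b: 4, c: ⊤, d: -1, e: ⊤, f: ⊤}

Working:
Per-block solution:
  B0:  IN=(all ⊤)  OUT={d:-1; rest ⊤}
  B1:  IN={d:-1; rest ⊤}  OUT={b:4, d:-1; rest ⊤}
  B2:  IN={b:4, d:-1; rest ⊤}  OUT={a:1, b:4, d:-1; rest ⊤}
  B3:  IN={d:-1; rest ⊤}  OUT={d:-1; rest ⊤}
  B4:  IN={d:-1; rest ⊤}  OUT={c:6, d:-1; rest ⊤}
  B5:  IN={c:6, d:-1; rest ⊤}  OUT={c:6, d:-1; rest ⊤}
  B6:  IN={d:-1; rest ⊤}  OUT={c:-4, d:-1, f:6; rest ⊤}
  B7:  IN={c:-4, d:-1, f:6; rest ⊤}  OUT={b:3, c:-4, d:-1, f:-24; rest ⊤}
  B8:  IN={b:3, c:-4, d:-1, f:-24; rest ⊤}  OUT={b:3, c:-4, d:-1, f:27; rest ⊤}

Merge at B1: IN[B1] = OUT[B0] = {a: ⊤, b: ⊤, c: ⊤, d: -1, e: ⊤, f: ⊤}
Applying B1's transfer function to that IN value gives OUT[B1] (row B1 above).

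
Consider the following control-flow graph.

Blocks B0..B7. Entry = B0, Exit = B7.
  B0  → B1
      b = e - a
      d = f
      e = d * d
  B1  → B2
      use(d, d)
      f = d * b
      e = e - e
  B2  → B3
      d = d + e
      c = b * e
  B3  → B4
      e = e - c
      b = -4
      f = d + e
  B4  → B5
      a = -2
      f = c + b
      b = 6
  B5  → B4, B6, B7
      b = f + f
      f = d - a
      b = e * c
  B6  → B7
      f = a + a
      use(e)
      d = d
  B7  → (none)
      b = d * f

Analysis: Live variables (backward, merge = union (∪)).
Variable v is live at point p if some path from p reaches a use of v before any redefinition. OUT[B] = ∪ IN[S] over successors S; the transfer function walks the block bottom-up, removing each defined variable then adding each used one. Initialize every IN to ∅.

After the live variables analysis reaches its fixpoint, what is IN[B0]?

Answer: {a, e, f}

Derivation:
Per-block solution:
  B0:  IN={a, e, f}  OUT={b, d, e}
  B1:  IN={b, d, e}  OUT={b, d, e}
  B2:  IN={b, d, e}  OUT={c, d, e}
  B3:  IN={c, d, e}  OUT={b, c, d, e}
  B4:  IN={b, c, d, e}  OUT={a, c, d, e, f}
  B5:  IN={a, c, d, e, f}  OUT={a, b, c, d, e, f}
  B6:  IN={a, d, e}  OUT={d, f}
  B7:  IN={d, f}  OUT={}

Merge at B0: OUT[B0] = IN[B1] = {b, d, e}
Applying B0's transfer function to that OUT value gives IN[B0] (row B0 above).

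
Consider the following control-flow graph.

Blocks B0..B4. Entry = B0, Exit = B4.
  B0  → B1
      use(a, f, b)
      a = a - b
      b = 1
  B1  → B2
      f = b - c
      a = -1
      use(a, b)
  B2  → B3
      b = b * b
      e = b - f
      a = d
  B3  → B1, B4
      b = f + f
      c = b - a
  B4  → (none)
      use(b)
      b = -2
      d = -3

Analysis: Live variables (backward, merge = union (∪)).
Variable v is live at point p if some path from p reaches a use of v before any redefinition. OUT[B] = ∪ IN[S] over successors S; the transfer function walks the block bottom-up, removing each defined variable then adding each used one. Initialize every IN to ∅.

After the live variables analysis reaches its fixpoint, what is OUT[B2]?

Answer: {a, d, f}

Trace:
Converged values:
  B0:   IN={a, b, c, d, f}   OUT={b, c, d}
  B1:   IN={b, c, d}   OUT={b, d, f}
  B2:   IN={b, d, f}   OUT={a, d, f}
  B3:   IN={a, d, f}   OUT={b, c, d}
  B4:   IN={b}   OUT={}

Merge at B2: OUT[B2] = IN[B3] = {a, d, f}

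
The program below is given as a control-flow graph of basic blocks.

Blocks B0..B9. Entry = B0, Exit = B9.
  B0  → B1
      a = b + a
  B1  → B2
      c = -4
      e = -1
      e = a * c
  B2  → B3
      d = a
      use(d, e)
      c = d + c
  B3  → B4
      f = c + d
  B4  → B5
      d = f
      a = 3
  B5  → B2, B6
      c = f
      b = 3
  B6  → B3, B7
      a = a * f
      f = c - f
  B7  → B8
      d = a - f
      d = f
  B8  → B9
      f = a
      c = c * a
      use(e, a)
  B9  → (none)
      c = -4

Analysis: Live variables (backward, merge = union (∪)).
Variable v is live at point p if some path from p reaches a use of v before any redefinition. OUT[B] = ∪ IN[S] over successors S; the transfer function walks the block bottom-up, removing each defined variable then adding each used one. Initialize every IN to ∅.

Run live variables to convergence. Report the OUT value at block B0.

Converged values:
  B0:  IN={a, b}  OUT={a}
  B1:  IN={a}  OUT={a, c, e}
  B2:  IN={a, c, e}  OUT={c, d, e}
  B3:  IN={c, d, e}  OUT={e, f}
  B4:  IN={e, f}  OUT={a, d, e, f}
  B5:  IN={a, d, e, f}  OUT={a, c, d, e, f}
  B6:  IN={a, c, d, e, f}  OUT={a, c, d, e, f}
  B7:  IN={a, c, e, f}  OUT={a, c, e}
  B8:  IN={a, c, e}  OUT={}
  B9:  IN={}  OUT={}

Merge at B0: OUT[B0] = IN[B1] = {a}

Answer: {a}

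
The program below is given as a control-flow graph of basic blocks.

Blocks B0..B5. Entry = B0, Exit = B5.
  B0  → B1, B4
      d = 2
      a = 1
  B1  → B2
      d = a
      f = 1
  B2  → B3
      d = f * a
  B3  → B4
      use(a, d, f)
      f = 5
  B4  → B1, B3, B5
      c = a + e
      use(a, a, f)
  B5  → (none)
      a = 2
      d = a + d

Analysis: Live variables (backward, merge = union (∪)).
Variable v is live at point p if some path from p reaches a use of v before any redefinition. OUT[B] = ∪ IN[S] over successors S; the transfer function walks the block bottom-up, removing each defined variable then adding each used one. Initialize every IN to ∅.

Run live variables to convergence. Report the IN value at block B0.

Answer: {e, f}

Derivation:
Fixpoint table:
  B0:  IN={e, f}  OUT={a, d, e, f}
  B1:  IN={a, e}  OUT={a, e, f}
  B2:  IN={a, e, f}  OUT={a, d, e, f}
  B3:  IN={a, d, e, f}  OUT={a, d, e, f}
  B4:  IN={a, d, e, f}  OUT={a, d, e, f}
  B5:  IN={d}  OUT={}

Merge at B0: OUT[B0] = IN[B1] ⊔ IN[B4] = {a, d, e, f}
Applying B0's transfer function to that OUT value gives IN[B0] (row B0 above).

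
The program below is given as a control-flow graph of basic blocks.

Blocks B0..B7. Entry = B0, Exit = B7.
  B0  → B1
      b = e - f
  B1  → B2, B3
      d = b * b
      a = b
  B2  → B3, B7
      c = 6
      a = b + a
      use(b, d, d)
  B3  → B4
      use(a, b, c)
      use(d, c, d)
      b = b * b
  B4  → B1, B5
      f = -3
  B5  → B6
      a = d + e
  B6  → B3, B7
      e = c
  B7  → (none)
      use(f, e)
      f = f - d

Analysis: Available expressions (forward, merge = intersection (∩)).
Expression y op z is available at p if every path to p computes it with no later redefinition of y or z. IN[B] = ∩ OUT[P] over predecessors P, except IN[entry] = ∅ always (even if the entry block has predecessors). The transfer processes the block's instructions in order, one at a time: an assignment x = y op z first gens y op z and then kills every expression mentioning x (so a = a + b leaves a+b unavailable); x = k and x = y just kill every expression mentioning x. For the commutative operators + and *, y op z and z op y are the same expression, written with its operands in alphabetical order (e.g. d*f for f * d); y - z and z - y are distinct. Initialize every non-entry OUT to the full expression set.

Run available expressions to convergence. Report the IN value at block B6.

Answer: {d+e}

Working:
Converged values:
  B0:  IN={}  OUT={e-f}
  B1:  IN={}  OUT={b*b}
  B2:  IN={b*b}  OUT={b*b}
  B3:  IN={}  OUT={}
  B4:  IN={}  OUT={}
  B5:  IN={}  OUT={d+e}
  B6:  IN={d+e}  OUT={}
  B7:  IN={}  OUT={}

Merge at B6: IN[B6] = OUT[B5] = {d+e}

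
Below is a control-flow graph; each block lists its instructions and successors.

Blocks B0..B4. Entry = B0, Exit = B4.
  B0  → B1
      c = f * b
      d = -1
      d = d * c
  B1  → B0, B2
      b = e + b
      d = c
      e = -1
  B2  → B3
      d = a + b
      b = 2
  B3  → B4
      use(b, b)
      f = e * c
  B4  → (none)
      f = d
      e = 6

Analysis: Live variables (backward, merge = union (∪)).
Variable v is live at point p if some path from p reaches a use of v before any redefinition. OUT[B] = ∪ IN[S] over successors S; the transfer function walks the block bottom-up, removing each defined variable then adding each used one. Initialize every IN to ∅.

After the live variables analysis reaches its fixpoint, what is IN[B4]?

Per-block solution:
  B0:  IN={a, b, e, f}  OUT={a, b, c, e, f}
  B1:  IN={a, b, c, e, f}  OUT={a, b, c, e, f}
  B2:  IN={a, b, c, e}  OUT={b, c, d, e}
  B3:  IN={b, c, d, e}  OUT={d}
  B4:  IN={d}  OUT={}

B4 is the boundary node: OUT[B4] = {}
Applying B4's transfer function to that OUT value gives IN[B4] (row B4 above).

Answer: {d}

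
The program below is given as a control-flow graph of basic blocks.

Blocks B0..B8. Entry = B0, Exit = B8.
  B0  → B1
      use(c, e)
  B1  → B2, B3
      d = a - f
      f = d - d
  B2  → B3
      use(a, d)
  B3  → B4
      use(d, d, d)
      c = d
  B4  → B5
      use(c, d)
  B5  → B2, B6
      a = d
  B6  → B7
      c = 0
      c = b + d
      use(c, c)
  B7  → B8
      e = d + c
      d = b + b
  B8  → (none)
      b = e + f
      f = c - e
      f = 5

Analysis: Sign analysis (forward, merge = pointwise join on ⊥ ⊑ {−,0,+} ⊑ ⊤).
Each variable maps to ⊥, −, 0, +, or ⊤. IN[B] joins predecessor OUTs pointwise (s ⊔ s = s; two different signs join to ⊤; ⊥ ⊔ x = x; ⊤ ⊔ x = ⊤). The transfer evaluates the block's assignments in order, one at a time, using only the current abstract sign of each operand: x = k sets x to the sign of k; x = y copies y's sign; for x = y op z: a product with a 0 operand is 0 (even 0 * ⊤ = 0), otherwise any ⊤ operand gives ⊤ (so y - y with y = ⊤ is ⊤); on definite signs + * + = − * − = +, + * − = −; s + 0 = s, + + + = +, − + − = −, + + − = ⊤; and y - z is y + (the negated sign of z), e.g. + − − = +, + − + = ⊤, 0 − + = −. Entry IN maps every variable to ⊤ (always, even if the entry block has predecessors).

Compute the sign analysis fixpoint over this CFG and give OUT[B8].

Per-block solution:
  B0: | IN=(all ⊤) | OUT=(all ⊤)
  B1: | IN=(all ⊤) | OUT=(all ⊤)
  B2: | IN=(all ⊤) | OUT=(all ⊤)
  B3: | IN=(all ⊤) | OUT=(all ⊤)
  B4: | IN=(all ⊤) | OUT=(all ⊤)
  B5: | IN=(all ⊤) | OUT=(all ⊤)
  B6: | IN=(all ⊤) | OUT=(all ⊤)
  B7: | IN=(all ⊤) | OUT=(all ⊤)
  B8: | IN=(all ⊤) | OUT={f:+; rest ⊤}

Merge at B8: IN[B8] = OUT[B7] = {a: ⊤, b: ⊤, c: ⊤, d: ⊤, e: ⊤, f: ⊤}
Applying B8's transfer function to that IN value gives OUT[B8] (row B8 above).

Answer: {a: ⊤, b: ⊤, c: ⊤, d: ⊤, e: ⊤, f: +}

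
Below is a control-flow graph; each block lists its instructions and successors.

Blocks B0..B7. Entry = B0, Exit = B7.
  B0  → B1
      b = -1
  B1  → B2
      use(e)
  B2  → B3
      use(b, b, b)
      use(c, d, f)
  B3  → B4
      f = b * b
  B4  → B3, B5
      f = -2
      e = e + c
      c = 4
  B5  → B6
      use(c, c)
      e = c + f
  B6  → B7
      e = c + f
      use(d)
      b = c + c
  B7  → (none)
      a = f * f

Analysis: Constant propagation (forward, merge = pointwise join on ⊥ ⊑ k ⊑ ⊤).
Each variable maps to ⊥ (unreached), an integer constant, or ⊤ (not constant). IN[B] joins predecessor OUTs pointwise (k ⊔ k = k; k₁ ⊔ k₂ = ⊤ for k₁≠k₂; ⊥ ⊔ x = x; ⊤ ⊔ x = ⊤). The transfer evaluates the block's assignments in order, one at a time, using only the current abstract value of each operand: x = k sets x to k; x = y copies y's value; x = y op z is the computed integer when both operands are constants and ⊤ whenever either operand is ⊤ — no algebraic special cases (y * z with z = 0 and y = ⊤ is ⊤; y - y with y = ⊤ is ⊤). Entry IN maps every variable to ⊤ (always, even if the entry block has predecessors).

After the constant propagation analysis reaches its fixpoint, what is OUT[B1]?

Per-block solution:
  B0:  IN=(all ⊤)  OUT={b:-1; rest ⊤}
  B1:  IN={b:-1; rest ⊤}  OUT={b:-1; rest ⊤}
  B2:  IN={b:-1; rest ⊤}  OUT={b:-1; rest ⊤}
  B3:  IN={b:-1; rest ⊤}  OUT={b:-1, f:1; rest ⊤}
  B4:  IN={b:-1, f:1; rest ⊤}  OUT={b:-1, c:4, f:-2; rest ⊤}
  B5:  IN={b:-1, c:4, f:-2; rest ⊤}  OUT={b:-1, c:4, e:2, f:-2; rest ⊤}
  B6:  IN={b:-1, c:4, e:2, f:-2; rest ⊤}  OUT={b:8, c:4, e:2, f:-2; rest ⊤}
  B7:  IN={b:8, c:4, e:2, f:-2; rest ⊤}  OUT={a:4, b:8, c:4, e:2, f:-2; rest ⊤}

Merge at B1: IN[B1] = OUT[B0] = {a: ⊤, b: -1, c: ⊤, d: ⊤, e: ⊤, f: ⊤}
Applying B1's transfer function to that IN value gives OUT[B1] (row B1 above).

Answer: {a: ⊤, b: -1, c: ⊤, d: ⊤, e: ⊤, f: ⊤}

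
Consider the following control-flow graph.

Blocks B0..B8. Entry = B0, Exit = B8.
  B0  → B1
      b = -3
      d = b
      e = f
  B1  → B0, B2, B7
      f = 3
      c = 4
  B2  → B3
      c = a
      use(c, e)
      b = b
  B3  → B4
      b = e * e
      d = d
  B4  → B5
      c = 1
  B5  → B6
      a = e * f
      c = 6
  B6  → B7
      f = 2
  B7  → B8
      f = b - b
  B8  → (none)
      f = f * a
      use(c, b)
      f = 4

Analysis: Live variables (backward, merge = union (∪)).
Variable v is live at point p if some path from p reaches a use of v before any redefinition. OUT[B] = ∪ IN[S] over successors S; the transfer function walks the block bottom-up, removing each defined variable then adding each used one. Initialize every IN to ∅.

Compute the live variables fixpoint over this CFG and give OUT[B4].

Converged values:
  B0:   IN={a, f}   OUT={a, b, d, e}
  B1:   IN={a, b, d, e}   OUT={a, b, c, d, e, f}
  B2:   IN={a, b, d, e, f}   OUT={d, e, f}
  B3:   IN={d, e, f}   OUT={b, e, f}
  B4:   IN={b, e, f}   OUT={b, e, f}
  B5:   IN={b, e, f}   OUT={a, b, c}
  B6:   IN={a, b, c}   OUT={a, b, c}
  B7:   IN={a, b, c}   OUT={a, b, c, f}
  B8:   IN={a, b, c, f}   OUT={}

Merge at B4: OUT[B4] = IN[B5] = {b, e, f}

Answer: {b, e, f}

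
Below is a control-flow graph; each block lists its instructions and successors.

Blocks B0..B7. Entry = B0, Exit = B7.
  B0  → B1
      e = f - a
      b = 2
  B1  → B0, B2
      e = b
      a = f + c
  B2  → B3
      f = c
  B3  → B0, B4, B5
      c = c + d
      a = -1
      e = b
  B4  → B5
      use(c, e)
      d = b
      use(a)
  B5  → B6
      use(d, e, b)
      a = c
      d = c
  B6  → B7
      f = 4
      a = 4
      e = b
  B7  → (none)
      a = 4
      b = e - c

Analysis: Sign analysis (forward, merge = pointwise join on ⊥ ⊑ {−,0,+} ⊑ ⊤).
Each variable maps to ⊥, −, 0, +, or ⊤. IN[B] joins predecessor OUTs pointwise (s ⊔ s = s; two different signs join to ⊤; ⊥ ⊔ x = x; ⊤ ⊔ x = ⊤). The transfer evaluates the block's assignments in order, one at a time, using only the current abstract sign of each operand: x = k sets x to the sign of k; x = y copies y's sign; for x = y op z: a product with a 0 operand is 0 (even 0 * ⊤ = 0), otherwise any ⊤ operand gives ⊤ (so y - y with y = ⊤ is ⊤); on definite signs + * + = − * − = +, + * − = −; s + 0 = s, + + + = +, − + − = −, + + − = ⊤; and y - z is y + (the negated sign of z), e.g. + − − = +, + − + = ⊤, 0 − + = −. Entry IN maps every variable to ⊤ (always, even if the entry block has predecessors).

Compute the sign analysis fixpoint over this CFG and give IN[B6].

Answer: {a: ⊤, b: +, c: ⊤, d: ⊤, e: +, f: ⊤}

Derivation:
Fixpoint table:
  B0:   IN=(all ⊤)   OUT={b:+; rest ⊤}
  B1:   IN={b:+; rest ⊤}   OUT={b:+, e:+; rest ⊤}
  B2:   IN={b:+, e:+; rest ⊤}   OUT={b:+, e:+; rest ⊤}
  B3:   IN={b:+, e:+; rest ⊤}   OUT={a:-, b:+, e:+; rest ⊤}
  B4:   IN={a:-, b:+, e:+; rest ⊤}   OUT={a:-, b:+, d:+, e:+; rest ⊤}
  B5:   IN={a:-, b:+, e:+; rest ⊤}   OUT={b:+, e:+; rest ⊤}
  B6:   IN={b:+, e:+; rest ⊤}   OUT={a:+, b:+, e:+, f:+; rest ⊤}
  B7:   IN={a:+, b:+, e:+, f:+; rest ⊤}   OUT={a:+, e:+, f:+; rest ⊤}

Merge at B6: IN[B6] = OUT[B5] = {a: ⊤, b: +, c: ⊤, d: ⊤, e: +, f: ⊤}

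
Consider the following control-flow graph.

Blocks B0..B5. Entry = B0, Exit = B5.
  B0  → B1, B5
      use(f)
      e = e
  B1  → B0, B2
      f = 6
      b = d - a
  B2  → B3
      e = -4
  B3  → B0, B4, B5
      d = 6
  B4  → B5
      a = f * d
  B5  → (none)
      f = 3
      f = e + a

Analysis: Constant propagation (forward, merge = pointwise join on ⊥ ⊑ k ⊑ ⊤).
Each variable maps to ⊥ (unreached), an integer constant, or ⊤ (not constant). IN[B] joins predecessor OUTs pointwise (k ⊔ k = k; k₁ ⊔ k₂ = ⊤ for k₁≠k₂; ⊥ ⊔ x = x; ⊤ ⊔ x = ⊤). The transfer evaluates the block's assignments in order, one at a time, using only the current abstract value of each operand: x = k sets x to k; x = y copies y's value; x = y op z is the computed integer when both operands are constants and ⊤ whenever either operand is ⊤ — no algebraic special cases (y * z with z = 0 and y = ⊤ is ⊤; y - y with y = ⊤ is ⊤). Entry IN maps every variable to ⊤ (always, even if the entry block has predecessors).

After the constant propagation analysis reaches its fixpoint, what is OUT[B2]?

Per-block solution:
  B0: | IN=(all ⊤) | OUT=(all ⊤)
  B1: | IN=(all ⊤) | OUT={f:6; rest ⊤}
  B2: | IN={f:6; rest ⊤} | OUT={e:-4, f:6; rest ⊤}
  B3: | IN={e:-4, f:6; rest ⊤} | OUT={d:6, e:-4, f:6; rest ⊤}
  B4: | IN={d:6, e:-4, f:6; rest ⊤} | OUT={a:36, d:6, e:-4, f:6; rest ⊤}
  B5: | IN=(all ⊤) | OUT=(all ⊤)

Merge at B2: IN[B2] = OUT[B1] = {a: ⊤, b: ⊤, c: ⊤, d: ⊤, e: ⊤, f: 6}
Applying B2's transfer function to that IN value gives OUT[B2] (row B2 above).

Answer: {a: ⊤, b: ⊤, c: ⊤, d: ⊤, e: -4, f: 6}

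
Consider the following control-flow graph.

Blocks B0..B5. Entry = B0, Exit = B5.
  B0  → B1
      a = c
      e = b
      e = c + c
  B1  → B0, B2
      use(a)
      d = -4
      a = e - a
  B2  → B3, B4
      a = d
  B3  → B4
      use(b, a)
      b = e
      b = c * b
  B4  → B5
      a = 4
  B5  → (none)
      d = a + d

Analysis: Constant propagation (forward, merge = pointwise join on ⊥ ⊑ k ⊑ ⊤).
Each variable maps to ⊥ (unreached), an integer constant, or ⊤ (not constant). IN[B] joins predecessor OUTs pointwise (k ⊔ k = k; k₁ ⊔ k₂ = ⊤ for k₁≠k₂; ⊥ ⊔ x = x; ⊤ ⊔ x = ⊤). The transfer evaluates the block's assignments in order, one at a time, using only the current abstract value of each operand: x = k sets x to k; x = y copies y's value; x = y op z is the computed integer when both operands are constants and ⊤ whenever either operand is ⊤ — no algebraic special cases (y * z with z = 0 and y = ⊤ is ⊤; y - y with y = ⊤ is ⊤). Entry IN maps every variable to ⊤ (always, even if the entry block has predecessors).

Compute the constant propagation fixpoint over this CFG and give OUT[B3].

Fixpoint table:
  B0:   IN=(all ⊤)   OUT=(all ⊤)
  B1:   IN=(all ⊤)   OUT={d:-4; rest ⊤}
  B2:   IN={d:-4; rest ⊤}   OUT={a:-4, d:-4; rest ⊤}
  B3:   IN={a:-4, d:-4; rest ⊤}   OUT={a:-4, d:-4; rest ⊤}
  B4:   IN={a:-4, d:-4; rest ⊤}   OUT={a:4, d:-4; rest ⊤}
  B5:   IN={a:4, d:-4; rest ⊤}   OUT={a:4, d:0; rest ⊤}

Merge at B3: IN[B3] = OUT[B2] = {a: -4, b: ⊤, c: ⊤, d: -4, e: ⊤, f: ⊤}
Applying B3's transfer function to that IN value gives OUT[B3] (row B3 above).

Answer: {a: -4, b: ⊤, c: ⊤, d: -4, e: ⊤, f: ⊤}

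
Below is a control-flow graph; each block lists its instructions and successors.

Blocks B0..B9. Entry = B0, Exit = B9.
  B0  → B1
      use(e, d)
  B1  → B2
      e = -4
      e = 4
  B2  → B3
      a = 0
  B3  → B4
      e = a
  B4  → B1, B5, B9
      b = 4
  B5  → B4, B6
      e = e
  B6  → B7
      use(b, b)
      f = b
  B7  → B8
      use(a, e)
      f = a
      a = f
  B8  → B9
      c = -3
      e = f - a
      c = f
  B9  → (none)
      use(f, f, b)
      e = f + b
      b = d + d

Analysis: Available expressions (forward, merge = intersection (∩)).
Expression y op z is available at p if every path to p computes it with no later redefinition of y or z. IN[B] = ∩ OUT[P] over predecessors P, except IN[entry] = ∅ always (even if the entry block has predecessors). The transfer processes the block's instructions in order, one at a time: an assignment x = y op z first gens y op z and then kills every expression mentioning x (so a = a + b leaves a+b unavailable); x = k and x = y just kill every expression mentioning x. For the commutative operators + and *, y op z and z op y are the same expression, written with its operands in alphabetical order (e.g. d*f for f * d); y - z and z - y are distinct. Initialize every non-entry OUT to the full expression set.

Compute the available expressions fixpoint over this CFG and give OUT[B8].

Converged values:
  B0:  IN={}  OUT={}
  B1:  IN={}  OUT={}
  B2:  IN={}  OUT={}
  B3:  IN={}  OUT={}
  B4:  IN={}  OUT={}
  B5:  IN={}  OUT={}
  B6:  IN={}  OUT={}
  B7:  IN={}  OUT={}
  B8:  IN={}  OUT={f-a}
  B9:  IN={}  OUT={d+d}

Merge at B8: IN[B8] = OUT[B7] = {}
Applying B8's transfer function to that IN value gives OUT[B8] (row B8 above).

Answer: {f-a}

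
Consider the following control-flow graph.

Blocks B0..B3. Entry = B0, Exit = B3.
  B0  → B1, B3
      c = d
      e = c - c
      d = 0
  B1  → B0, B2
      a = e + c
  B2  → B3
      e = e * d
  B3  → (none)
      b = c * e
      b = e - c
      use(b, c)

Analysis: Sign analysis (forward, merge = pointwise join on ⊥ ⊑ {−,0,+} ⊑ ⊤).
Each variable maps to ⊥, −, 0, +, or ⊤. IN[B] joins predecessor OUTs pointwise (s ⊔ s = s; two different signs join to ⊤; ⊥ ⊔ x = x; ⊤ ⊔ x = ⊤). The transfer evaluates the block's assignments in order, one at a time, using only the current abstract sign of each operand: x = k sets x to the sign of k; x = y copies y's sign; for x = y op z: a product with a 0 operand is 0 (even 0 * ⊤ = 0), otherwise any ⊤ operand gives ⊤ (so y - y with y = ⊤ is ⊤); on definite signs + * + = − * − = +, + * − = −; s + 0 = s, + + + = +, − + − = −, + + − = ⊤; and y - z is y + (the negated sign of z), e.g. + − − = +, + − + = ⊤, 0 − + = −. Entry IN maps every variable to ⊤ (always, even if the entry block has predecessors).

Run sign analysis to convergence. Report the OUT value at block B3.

Per-block solution:
  B0:  IN=(all ⊤)  OUT={d:0; rest ⊤}
  B1:  IN={d:0; rest ⊤}  OUT={d:0; rest ⊤}
  B2:  IN={d:0; rest ⊤}  OUT={d:0, e:0; rest ⊤}
  B3:  IN={d:0; rest ⊤}  OUT={d:0; rest ⊤}

Merge at B3: IN[B3] = OUT[B0] ⊔ OUT[B2] = {a: ⊤, b: ⊤, c: ⊤, d: 0, e: ⊤, f: ⊤}
Applying B3's transfer function to that IN value gives OUT[B3] (row B3 above).

Answer: {a: ⊤, b: ⊤, c: ⊤, d: 0, e: ⊤, f: ⊤}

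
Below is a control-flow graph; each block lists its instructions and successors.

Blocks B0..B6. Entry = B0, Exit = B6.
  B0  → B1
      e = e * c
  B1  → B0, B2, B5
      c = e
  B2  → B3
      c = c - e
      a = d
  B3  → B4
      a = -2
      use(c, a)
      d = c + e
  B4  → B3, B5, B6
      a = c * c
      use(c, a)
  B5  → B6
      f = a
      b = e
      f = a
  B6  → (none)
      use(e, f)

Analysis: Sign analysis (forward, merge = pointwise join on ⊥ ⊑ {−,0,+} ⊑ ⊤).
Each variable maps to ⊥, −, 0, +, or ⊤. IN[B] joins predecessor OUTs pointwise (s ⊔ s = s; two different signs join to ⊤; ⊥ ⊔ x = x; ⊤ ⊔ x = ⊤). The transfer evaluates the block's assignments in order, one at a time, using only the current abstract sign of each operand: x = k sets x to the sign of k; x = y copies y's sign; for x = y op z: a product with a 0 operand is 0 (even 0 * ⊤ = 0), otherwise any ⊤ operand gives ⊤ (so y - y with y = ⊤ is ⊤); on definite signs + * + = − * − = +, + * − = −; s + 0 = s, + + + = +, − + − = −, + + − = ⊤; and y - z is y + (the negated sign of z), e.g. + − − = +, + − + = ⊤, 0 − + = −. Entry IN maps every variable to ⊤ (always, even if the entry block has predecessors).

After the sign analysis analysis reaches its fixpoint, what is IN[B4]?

Answer: {a: -, b: ⊤, c: ⊤, d: ⊤, e: ⊤, f: ⊤}

Derivation:
Fixpoint table:
  B0:   IN=(all ⊤)   OUT=(all ⊤)
  B1:   IN=(all ⊤)   OUT=(all ⊤)
  B2:   IN=(all ⊤)   OUT=(all ⊤)
  B3:   IN=(all ⊤)   OUT={a:-; rest ⊤}
  B4:   IN={a:-; rest ⊤}   OUT=(all ⊤)
  B5:   IN=(all ⊤)   OUT=(all ⊤)
  B6:   IN=(all ⊤)   OUT=(all ⊤)

Merge at B4: IN[B4] = OUT[B3] = {a: -, b: ⊤, c: ⊤, d: ⊤, e: ⊤, f: ⊤}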